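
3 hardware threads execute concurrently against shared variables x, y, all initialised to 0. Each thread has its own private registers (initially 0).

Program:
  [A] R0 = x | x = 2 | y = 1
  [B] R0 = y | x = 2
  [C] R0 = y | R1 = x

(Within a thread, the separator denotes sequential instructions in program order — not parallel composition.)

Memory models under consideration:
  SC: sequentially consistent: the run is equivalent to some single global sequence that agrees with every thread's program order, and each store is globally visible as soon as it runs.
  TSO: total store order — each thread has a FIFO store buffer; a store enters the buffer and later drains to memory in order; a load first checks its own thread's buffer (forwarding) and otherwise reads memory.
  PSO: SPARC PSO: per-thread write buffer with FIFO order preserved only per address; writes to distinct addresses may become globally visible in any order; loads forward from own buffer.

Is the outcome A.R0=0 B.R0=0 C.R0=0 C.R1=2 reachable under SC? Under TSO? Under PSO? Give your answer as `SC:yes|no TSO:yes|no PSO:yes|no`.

SC:yes TSO:yes PSO:yes

outcome vector order: (A.R0,B.R0,C.R0,C.R1)
SC (9): (0,0,0,0), (0,0,0,2), (0,0,1,2), (0,1,0,0), (0,1,0,2), (0,1,1,2), (2,0,0,0), (2,0,0,2), (2,0,1,2)
TSO (9): (0,0,0,0), (0,0,0,2), (0,0,1,2), (0,1,0,0), (0,1,0,2), (0,1,1,2), (2,0,0,0), (2,0,0,2), (2,0,1,2)
PSO (11): (0,0,0,0), (0,0,0,2), (0,0,1,0), (0,0,1,2), (0,1,0,0), (0,1,0,2), (0,1,1,0), (0,1,1,2), (2,0,0,0), (2,0,0,2), (2,0,1,2)
target (0,0,0,2) ∈ {SC,TSO,PSO}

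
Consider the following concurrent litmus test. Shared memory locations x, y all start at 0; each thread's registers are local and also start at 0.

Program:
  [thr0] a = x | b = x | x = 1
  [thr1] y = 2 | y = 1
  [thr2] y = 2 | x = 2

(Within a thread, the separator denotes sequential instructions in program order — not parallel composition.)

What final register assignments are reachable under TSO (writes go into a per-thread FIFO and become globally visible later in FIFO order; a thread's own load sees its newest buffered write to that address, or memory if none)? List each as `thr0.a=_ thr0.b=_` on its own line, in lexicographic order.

thr0.a=0 thr0.b=0
thr0.a=0 thr0.b=2
thr0.a=2 thr0.b=2

outcome vector order: (thr0.a,thr0.b)
|TSO outcomes| = 3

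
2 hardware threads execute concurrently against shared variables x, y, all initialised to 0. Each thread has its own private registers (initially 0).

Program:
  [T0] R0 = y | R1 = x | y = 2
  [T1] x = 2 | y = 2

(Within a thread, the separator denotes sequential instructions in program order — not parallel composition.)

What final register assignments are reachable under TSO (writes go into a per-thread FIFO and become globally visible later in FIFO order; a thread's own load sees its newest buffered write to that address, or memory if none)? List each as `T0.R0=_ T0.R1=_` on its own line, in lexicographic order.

outcome vector order: (T0.R0,T0.R1)
|TSO outcomes| = 3

T0.R0=0 T0.R1=0
T0.R0=0 T0.R1=2
T0.R0=2 T0.R1=2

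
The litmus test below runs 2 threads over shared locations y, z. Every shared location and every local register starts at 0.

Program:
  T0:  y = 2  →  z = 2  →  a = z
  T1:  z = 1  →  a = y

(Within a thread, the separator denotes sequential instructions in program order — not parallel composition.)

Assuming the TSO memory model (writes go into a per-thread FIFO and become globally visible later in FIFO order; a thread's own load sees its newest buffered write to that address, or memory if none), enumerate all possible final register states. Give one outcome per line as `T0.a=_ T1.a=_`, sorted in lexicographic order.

outcome vector order: (T0.a,T1.a)
|TSO outcomes| = 4

T0.a=1 T1.a=0
T0.a=1 T1.a=2
T0.a=2 T1.a=0
T0.a=2 T1.a=2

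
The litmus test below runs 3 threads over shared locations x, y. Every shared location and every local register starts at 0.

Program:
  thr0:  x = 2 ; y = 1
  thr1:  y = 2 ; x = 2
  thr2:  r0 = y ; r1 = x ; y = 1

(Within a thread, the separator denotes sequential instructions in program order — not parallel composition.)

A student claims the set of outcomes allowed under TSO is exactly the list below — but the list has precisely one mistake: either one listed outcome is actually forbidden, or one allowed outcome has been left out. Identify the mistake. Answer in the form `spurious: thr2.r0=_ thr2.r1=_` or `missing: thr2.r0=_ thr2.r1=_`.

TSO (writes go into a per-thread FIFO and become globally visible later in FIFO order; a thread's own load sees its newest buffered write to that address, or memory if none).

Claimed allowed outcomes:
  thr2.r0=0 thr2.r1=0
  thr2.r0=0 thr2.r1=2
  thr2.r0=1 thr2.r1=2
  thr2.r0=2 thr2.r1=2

missing: thr2.r0=2 thr2.r1=0

outcome vector order: (thr2.r0,thr2.r1)
[TSO] allowed = {<0 0>, <0 2>, <1 2>, <2 0>, <2 2>}
TSO∖claimed = {<2 0>}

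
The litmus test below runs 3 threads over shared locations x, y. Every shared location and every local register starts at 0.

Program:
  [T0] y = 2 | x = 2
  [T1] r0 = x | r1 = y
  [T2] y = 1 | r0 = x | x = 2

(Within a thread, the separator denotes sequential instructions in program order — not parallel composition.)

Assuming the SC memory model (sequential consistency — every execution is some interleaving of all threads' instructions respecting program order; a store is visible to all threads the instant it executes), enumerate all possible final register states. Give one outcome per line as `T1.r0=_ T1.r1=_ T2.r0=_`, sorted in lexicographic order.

T1.r0=0 T1.r1=0 T2.r0=0
T1.r0=0 T1.r1=0 T2.r0=2
T1.r0=0 T1.r1=1 T2.r0=0
T1.r0=0 T1.r1=1 T2.r0=2
T1.r0=0 T1.r1=2 T2.r0=0
T1.r0=0 T1.r1=2 T2.r0=2
T1.r0=2 T1.r1=1 T2.r0=0
T1.r0=2 T1.r1=1 T2.r0=2
T1.r0=2 T1.r1=2 T2.r0=0
T1.r0=2 T1.r1=2 T2.r0=2

outcome vector order: (T1.r0,T1.r1,T2.r0)
|SC outcomes| = 10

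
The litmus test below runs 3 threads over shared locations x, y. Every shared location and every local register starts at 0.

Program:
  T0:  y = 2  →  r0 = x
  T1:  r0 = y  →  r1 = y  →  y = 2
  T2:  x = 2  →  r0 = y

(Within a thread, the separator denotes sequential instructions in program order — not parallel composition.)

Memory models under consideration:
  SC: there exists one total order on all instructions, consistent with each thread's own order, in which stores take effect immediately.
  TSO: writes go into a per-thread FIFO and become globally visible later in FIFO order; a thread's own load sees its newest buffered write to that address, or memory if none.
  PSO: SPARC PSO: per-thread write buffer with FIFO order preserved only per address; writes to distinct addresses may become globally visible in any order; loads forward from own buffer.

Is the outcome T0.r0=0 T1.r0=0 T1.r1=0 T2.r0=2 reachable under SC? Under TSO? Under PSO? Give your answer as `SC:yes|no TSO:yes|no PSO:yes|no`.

SC:yes TSO:yes PSO:yes

outcome vector order: (T0.r0,T1.r0,T1.r1,T2.r0)
under SC → (0,0,0,2), (0,0,2,2), (0,2,2,2), (2,0,0,0), (2,0,0,2), (2,0,2,0), (2,0,2,2), (2,2,2,0), (2,2,2,2)
under TSO → (0,0,0,0), (0,0,0,2), (0,0,2,0), (0,0,2,2), (0,2,2,0), (0,2,2,2), (2,0,0,0), (2,0,0,2), (2,0,2,0), (2,0,2,2), (2,2,2,0), (2,2,2,2)
under PSO → (0,0,0,0), (0,0,0,2), (0,0,2,0), (0,0,2,2), (0,2,2,0), (0,2,2,2), (2,0,0,0), (2,0,0,2), (2,0,2,0), (2,0,2,2), (2,2,2,0), (2,2,2,2)
target (0,0,0,2) ∈ {SC,TSO,PSO}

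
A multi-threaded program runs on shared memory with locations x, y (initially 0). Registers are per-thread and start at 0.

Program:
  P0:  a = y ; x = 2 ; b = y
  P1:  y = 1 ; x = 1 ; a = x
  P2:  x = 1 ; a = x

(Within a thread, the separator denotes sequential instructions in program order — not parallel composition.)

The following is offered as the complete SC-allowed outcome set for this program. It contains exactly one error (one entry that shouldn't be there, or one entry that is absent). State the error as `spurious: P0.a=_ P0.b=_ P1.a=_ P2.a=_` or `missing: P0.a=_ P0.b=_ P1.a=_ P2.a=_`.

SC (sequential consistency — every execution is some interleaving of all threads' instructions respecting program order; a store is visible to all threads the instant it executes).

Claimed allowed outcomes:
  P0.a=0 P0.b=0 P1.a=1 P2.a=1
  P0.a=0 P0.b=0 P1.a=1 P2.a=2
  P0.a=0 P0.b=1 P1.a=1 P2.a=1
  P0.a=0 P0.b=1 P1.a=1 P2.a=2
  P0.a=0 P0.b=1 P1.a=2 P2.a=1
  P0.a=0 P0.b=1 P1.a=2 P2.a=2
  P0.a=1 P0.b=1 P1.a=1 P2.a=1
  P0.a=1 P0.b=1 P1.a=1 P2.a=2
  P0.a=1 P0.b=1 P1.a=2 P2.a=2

missing: P0.a=1 P0.b=1 P1.a=2 P2.a=1

outcome vector order: (P0.a,P0.b,P1.a,P2.a)
SC (10): 0011; 0012; 0111; 0112; 0121; 0122; 1111; 1112; 1121; 1122
SC∖claimed = {1121}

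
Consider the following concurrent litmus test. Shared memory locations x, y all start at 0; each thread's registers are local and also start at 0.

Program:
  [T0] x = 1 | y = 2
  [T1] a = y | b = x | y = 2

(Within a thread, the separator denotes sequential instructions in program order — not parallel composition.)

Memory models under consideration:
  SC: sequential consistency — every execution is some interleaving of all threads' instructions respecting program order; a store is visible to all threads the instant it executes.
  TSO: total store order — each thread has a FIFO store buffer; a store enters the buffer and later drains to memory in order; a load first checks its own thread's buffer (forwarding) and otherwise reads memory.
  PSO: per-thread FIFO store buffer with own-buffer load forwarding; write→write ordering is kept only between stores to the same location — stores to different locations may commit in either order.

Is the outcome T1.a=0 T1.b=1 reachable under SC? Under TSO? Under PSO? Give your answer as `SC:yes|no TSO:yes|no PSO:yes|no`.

SC:yes TSO:yes PSO:yes

outcome vector order: (T1.a,T1.b)
SC: 3 outcomes — {<0 0>, <0 1>, <2 1>}
TSO: 3 outcomes — {<0 0>, <0 1>, <2 1>}
PSO: 4 outcomes — {<0 0>, <0 1>, <2 0>, <2 1>}
target <0 1> ∈ {SC,TSO,PSO}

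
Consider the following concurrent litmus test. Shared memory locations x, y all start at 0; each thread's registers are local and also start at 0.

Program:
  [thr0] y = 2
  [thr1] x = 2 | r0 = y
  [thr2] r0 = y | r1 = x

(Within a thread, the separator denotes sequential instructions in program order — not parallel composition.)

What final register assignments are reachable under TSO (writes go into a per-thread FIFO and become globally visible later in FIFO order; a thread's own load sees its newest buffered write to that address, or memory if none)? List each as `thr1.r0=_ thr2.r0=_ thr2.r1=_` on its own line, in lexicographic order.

thr1.r0=0 thr2.r0=0 thr2.r1=0
thr1.r0=0 thr2.r0=0 thr2.r1=2
thr1.r0=0 thr2.r0=2 thr2.r1=0
thr1.r0=0 thr2.r0=2 thr2.r1=2
thr1.r0=2 thr2.r0=0 thr2.r1=0
thr1.r0=2 thr2.r0=0 thr2.r1=2
thr1.r0=2 thr2.r0=2 thr2.r1=0
thr1.r0=2 thr2.r0=2 thr2.r1=2

outcome vector order: (thr1.r0,thr2.r0,thr2.r1)
|TSO outcomes| = 8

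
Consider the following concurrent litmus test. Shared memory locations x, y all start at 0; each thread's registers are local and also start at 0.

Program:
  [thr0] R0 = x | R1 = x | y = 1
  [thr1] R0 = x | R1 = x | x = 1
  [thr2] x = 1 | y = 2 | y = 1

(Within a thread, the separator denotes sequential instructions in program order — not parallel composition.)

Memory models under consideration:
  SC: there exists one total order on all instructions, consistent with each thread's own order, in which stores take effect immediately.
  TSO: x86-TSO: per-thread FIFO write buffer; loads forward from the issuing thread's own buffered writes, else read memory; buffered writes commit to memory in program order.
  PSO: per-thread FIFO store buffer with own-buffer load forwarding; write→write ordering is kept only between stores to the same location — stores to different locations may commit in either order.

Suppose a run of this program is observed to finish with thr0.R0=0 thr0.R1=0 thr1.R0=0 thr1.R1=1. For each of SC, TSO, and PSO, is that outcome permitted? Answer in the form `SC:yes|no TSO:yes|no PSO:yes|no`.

SC:yes TSO:yes PSO:yes

outcome vector order: (thr0.R0,thr0.R1,thr1.R0,thr1.R1)
SC: 9 outcomes — {0/0/0/0; 0/0/0/1; 0/0/1/1; 0/1/0/0; 0/1/0/1; 0/1/1/1; 1/1/0/0; 1/1/0/1; 1/1/1/1}
TSO: 9 outcomes — {0/0/0/0; 0/0/0/1; 0/0/1/1; 0/1/0/0; 0/1/0/1; 0/1/1/1; 1/1/0/0; 1/1/0/1; 1/1/1/1}
PSO: 9 outcomes — {0/0/0/0; 0/0/0/1; 0/0/1/1; 0/1/0/0; 0/1/0/1; 0/1/1/1; 1/1/0/0; 1/1/0/1; 1/1/1/1}
target 0/0/0/1 ∈ {SC,TSO,PSO}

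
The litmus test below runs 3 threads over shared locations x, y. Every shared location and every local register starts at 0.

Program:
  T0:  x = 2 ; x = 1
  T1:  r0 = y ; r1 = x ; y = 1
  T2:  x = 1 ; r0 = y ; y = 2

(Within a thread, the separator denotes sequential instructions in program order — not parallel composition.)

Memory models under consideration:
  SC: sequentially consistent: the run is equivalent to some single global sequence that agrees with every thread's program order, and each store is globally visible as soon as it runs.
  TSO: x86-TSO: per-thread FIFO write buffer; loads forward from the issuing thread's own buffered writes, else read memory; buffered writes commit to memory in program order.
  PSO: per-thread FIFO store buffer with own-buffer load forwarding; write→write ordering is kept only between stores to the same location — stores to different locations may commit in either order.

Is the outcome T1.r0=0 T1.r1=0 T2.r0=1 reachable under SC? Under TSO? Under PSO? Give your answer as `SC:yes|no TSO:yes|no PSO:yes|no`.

outcome vector order: (T1.r0,T1.r1,T2.r0)
SC: 8 outcomes — {000, 001, 010, 011, 020, 021, 210, 220}
TSO: 8 outcomes — {000, 001, 010, 011, 020, 021, 210, 220}
PSO: 9 outcomes — {000, 001, 010, 011, 020, 021, 200, 210, 220}
target 001 ∈ {SC,TSO,PSO}

SC:yes TSO:yes PSO:yes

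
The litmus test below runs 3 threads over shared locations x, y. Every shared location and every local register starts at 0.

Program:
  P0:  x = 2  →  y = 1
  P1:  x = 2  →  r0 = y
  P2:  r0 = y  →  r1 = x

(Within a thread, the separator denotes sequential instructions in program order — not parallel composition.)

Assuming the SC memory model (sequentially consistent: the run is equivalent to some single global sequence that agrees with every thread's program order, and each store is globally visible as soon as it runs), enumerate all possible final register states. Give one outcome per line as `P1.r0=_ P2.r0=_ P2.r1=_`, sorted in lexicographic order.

outcome vector order: (P1.r0,P2.r0,P2.r1)
|SC outcomes| = 6

P1.r0=0 P2.r0=0 P2.r1=0
P1.r0=0 P2.r0=0 P2.r1=2
P1.r0=0 P2.r0=1 P2.r1=2
P1.r0=1 P2.r0=0 P2.r1=0
P1.r0=1 P2.r0=0 P2.r1=2
P1.r0=1 P2.r0=1 P2.r1=2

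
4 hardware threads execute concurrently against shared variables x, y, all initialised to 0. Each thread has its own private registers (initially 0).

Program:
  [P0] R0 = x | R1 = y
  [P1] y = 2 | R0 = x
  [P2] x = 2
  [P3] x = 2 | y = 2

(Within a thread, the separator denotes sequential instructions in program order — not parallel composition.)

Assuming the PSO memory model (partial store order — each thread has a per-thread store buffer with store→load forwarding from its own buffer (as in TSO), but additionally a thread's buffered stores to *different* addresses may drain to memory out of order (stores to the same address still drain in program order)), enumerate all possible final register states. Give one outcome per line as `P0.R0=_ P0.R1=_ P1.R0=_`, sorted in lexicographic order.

P0.R0=0 P0.R1=0 P1.R0=0
P0.R0=0 P0.R1=0 P1.R0=2
P0.R0=0 P0.R1=2 P1.R0=0
P0.R0=0 P0.R1=2 P1.R0=2
P0.R0=2 P0.R1=0 P1.R0=0
P0.R0=2 P0.R1=0 P1.R0=2
P0.R0=2 P0.R1=2 P1.R0=0
P0.R0=2 P0.R1=2 P1.R0=2

outcome vector order: (P0.R0,P0.R1,P1.R0)
|PSO outcomes| = 8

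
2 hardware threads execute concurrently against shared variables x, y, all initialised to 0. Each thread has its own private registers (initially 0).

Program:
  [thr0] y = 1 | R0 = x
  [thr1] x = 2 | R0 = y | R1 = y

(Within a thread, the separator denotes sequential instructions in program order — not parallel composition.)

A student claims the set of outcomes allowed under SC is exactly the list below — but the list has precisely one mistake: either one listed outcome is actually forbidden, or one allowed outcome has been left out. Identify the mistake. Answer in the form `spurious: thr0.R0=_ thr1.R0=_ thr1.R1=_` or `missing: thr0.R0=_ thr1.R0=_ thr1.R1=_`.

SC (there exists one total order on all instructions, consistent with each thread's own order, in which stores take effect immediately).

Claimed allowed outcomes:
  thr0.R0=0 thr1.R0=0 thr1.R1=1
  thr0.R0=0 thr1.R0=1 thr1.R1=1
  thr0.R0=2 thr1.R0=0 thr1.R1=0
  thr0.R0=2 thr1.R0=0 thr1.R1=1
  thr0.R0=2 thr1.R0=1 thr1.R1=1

spurious: thr0.R0=0 thr1.R0=0 thr1.R1=1

outcome vector order: (thr0.R0,thr1.R0,thr1.R1)
SC: 4 outcomes — {(0,1,1); (2,0,0); (2,0,1); (2,1,1)}
claimed∖SC = {(0,0,1)}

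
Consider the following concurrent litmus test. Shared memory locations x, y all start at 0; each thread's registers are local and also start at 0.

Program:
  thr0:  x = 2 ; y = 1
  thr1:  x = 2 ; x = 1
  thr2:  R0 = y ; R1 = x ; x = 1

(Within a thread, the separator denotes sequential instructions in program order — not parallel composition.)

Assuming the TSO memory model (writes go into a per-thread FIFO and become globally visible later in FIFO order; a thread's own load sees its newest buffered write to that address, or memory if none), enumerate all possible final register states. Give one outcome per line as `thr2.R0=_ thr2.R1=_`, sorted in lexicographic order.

outcome vector order: (thr2.R0,thr2.R1)
|TSO outcomes| = 5

thr2.R0=0 thr2.R1=0
thr2.R0=0 thr2.R1=1
thr2.R0=0 thr2.R1=2
thr2.R0=1 thr2.R1=1
thr2.R0=1 thr2.R1=2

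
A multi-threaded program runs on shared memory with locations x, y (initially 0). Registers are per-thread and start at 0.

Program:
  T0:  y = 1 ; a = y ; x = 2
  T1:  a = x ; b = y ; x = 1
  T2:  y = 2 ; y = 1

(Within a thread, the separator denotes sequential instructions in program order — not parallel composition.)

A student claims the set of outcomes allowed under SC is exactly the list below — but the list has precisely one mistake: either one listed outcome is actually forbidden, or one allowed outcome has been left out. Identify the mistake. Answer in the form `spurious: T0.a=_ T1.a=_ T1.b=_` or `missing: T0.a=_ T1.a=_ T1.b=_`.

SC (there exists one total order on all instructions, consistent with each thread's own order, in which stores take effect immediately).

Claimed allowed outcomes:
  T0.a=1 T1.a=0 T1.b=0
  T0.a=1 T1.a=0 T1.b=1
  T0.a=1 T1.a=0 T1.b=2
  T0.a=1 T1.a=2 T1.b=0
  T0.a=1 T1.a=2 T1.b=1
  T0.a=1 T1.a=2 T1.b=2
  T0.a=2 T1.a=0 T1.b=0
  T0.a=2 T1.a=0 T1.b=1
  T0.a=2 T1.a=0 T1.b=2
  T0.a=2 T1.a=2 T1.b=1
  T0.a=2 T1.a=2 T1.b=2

outcome vector order: (T0.a,T1.a,T1.b)
under SC → (1,0,0); (1,0,1); (1,0,2); (1,2,1); (1,2,2); (2,0,0); (2,0,1); (2,0,2); (2,2,1); (2,2,2)
claimed∖SC = {(1,2,0)}

spurious: T0.a=1 T1.a=2 T1.b=0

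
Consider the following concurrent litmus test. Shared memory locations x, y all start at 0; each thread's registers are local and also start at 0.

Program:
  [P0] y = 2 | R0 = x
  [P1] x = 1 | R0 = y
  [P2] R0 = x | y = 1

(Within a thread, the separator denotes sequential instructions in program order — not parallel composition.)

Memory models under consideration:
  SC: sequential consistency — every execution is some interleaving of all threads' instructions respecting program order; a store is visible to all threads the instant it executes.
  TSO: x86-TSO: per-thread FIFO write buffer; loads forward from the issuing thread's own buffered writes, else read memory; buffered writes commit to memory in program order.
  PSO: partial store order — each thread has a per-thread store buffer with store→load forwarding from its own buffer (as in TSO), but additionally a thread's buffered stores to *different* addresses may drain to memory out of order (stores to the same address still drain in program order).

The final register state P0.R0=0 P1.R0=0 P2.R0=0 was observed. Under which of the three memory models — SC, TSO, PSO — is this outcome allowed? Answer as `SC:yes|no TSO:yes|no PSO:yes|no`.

outcome vector order: (P0.R0,P1.R0,P2.R0)
[SC] allowed = {0/1/0, 0/1/1, 0/2/0, 0/2/1, 1/0/0, 1/0/1, 1/1/0, 1/1/1, 1/2/0, 1/2/1}
[TSO] allowed = {0/0/0, 0/0/1, 0/1/0, 0/1/1, 0/2/0, 0/2/1, 1/0/0, 1/0/1, 1/1/0, 1/1/1, 1/2/0, 1/2/1}
[PSO] allowed = {0/0/0, 0/0/1, 0/1/0, 0/1/1, 0/2/0, 0/2/1, 1/0/0, 1/0/1, 1/1/0, 1/1/1, 1/2/0, 1/2/1}
target 0/0/0 ∈ {TSO,PSO}

SC:no TSO:yes PSO:yes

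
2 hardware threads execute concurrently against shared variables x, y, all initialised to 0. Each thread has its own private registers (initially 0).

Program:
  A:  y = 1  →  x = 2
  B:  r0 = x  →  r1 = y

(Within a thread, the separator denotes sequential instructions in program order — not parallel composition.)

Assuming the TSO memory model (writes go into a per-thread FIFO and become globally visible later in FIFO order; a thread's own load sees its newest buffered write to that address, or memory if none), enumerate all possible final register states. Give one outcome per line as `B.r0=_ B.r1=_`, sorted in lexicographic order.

outcome vector order: (B.r0,B.r1)
|TSO outcomes| = 3

B.r0=0 B.r1=0
B.r0=0 B.r1=1
B.r0=2 B.r1=1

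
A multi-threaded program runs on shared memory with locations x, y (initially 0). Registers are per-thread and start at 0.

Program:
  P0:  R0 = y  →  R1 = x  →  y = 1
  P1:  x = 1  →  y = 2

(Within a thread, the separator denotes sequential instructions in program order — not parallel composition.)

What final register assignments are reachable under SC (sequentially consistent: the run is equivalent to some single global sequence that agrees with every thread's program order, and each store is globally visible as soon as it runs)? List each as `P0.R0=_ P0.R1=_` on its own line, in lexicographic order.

outcome vector order: (P0.R0,P0.R1)
|SC outcomes| = 3

P0.R0=0 P0.R1=0
P0.R0=0 P0.R1=1
P0.R0=2 P0.R1=1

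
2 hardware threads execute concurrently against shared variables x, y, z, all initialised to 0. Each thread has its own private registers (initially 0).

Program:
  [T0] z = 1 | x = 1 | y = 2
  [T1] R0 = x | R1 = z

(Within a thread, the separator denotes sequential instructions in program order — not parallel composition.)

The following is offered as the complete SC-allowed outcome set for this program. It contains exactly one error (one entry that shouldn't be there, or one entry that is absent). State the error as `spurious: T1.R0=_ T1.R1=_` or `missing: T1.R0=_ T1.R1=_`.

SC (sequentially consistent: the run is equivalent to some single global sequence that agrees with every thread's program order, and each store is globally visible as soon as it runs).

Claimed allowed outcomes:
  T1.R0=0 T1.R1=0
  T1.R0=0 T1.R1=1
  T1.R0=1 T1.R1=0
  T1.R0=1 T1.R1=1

outcome vector order: (T1.R0,T1.R1)
SC (3): 0/0, 0/1, 1/1
claimed∖SC = {1/0}

spurious: T1.R0=1 T1.R1=0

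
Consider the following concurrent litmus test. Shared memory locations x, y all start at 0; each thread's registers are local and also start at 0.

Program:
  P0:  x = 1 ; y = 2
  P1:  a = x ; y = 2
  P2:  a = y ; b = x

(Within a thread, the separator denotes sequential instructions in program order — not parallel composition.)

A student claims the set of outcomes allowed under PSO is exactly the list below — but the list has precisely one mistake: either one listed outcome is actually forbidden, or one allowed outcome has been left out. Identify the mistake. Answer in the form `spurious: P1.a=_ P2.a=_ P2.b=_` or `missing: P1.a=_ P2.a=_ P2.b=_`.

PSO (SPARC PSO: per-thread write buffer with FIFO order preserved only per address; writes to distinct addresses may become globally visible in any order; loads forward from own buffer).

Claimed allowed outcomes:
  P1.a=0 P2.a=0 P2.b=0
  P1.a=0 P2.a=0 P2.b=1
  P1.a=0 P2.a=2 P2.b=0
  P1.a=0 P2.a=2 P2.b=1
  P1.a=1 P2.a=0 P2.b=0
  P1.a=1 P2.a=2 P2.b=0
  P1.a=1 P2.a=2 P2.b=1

missing: P1.a=1 P2.a=0 P2.b=1

outcome vector order: (P1.a,P2.a,P2.b)
PSO (8): 000, 001, 020, 021, 100, 101, 120, 121
PSO∖claimed = {101}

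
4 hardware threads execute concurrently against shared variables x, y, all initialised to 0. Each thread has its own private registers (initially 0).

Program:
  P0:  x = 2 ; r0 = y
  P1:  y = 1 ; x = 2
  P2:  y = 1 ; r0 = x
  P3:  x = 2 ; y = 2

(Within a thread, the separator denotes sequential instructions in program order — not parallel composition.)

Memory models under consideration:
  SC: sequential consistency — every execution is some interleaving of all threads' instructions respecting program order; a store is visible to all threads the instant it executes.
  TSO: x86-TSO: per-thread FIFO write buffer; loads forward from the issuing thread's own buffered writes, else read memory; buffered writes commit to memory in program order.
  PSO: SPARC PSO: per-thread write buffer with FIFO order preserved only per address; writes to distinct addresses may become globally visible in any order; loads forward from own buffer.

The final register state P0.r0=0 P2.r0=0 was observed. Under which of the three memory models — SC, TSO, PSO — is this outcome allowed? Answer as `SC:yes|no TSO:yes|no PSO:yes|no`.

SC:no TSO:yes PSO:yes

outcome vector order: (P0.r0,P2.r0)
under SC → <0 2>; <1 0>; <1 2>; <2 0>; <2 2>
under TSO → <0 0>; <0 2>; <1 0>; <1 2>; <2 0>; <2 2>
under PSO → <0 0>; <0 2>; <1 0>; <1 2>; <2 0>; <2 2>
target <0 0> ∈ {TSO,PSO}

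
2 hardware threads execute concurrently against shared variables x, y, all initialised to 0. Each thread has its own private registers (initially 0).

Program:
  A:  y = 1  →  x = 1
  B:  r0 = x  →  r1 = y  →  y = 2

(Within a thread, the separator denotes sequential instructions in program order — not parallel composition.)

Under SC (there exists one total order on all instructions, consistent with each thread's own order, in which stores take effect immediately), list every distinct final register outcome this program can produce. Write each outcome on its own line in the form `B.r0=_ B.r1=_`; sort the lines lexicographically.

outcome vector order: (B.r0,B.r1)
|SC outcomes| = 3

B.r0=0 B.r1=0
B.r0=0 B.r1=1
B.r0=1 B.r1=1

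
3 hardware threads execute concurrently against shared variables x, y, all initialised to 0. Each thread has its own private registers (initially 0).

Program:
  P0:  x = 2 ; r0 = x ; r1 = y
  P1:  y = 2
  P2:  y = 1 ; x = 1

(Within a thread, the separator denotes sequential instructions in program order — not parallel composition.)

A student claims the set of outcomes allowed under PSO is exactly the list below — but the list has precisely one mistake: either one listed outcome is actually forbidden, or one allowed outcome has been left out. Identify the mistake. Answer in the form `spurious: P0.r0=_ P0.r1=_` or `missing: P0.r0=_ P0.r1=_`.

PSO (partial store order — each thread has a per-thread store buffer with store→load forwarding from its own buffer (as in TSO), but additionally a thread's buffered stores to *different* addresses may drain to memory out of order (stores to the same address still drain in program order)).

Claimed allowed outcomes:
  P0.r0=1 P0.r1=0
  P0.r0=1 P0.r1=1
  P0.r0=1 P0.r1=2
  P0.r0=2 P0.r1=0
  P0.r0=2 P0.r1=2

missing: P0.r0=2 P0.r1=1

outcome vector order: (P0.r0,P0.r1)
under PSO → 10, 11, 12, 20, 21, 22
PSO∖claimed = {21}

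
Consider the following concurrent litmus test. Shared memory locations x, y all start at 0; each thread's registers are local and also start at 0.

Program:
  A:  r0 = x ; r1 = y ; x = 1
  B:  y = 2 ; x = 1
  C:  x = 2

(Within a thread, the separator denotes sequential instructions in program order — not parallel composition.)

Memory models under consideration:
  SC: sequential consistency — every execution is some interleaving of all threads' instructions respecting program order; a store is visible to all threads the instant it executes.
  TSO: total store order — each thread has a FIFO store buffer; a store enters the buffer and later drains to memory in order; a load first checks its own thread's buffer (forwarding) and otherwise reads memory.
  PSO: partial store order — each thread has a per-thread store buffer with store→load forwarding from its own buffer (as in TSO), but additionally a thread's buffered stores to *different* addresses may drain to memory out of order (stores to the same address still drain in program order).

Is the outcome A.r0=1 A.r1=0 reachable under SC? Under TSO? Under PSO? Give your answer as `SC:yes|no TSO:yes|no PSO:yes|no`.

outcome vector order: (A.r0,A.r1)
under SC → (0,0) (0,2) (1,2) (2,0) (2,2)
under TSO → (0,0) (0,2) (1,2) (2,0) (2,2)
under PSO → (0,0) (0,2) (1,0) (1,2) (2,0) (2,2)
target (1,0) ∈ {PSO}

SC:no TSO:no PSO:yes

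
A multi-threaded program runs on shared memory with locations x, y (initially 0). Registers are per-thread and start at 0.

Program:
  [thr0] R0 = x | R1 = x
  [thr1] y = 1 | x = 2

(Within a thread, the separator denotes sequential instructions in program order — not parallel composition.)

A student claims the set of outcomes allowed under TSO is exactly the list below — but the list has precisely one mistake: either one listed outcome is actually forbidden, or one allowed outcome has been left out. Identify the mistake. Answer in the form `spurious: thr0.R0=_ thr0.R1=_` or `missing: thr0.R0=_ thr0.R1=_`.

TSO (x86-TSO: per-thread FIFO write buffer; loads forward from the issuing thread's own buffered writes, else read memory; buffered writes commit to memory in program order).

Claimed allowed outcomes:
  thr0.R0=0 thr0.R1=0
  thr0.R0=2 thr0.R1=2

missing: thr0.R0=0 thr0.R1=2

outcome vector order: (thr0.R0,thr0.R1)
[TSO] allowed = {<0 0> <0 2> <2 2>}
TSO∖claimed = {<0 2>}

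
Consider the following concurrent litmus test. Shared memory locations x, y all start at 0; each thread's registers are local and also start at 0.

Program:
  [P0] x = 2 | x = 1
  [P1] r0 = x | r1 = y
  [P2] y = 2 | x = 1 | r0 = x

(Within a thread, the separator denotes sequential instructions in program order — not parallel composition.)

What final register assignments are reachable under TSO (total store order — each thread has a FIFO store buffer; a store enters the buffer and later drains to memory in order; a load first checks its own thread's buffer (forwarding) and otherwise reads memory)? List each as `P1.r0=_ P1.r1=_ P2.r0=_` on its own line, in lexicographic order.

outcome vector order: (P1.r0,P1.r1,P2.r0)
|TSO outcomes| = 10

P1.r0=0 P1.r1=0 P2.r0=1
P1.r0=0 P1.r1=0 P2.r0=2
P1.r0=0 P1.r1=2 P2.r0=1
P1.r0=0 P1.r1=2 P2.r0=2
P1.r0=1 P1.r1=0 P2.r0=1
P1.r0=1 P1.r1=2 P2.r0=1
P1.r0=1 P1.r1=2 P2.r0=2
P1.r0=2 P1.r1=0 P2.r0=1
P1.r0=2 P1.r1=2 P2.r0=1
P1.r0=2 P1.r1=2 P2.r0=2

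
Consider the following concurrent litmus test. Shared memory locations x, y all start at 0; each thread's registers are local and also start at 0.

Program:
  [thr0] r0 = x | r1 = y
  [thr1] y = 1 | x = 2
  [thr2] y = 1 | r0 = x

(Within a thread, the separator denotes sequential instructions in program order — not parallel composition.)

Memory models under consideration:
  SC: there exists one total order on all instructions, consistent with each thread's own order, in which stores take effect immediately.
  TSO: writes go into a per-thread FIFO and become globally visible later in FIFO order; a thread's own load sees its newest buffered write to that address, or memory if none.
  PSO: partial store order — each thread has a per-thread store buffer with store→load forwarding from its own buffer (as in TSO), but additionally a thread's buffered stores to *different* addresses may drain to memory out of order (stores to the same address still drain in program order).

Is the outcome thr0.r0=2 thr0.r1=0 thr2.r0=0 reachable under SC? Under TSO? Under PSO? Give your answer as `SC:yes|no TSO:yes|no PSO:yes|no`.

SC:no TSO:no PSO:yes

outcome vector order: (thr0.r0,thr0.r1,thr2.r0)
[SC] allowed = {000, 002, 010, 012, 210, 212}
[TSO] allowed = {000, 002, 010, 012, 210, 212}
[PSO] allowed = {000, 002, 010, 012, 200, 202, 210, 212}
target 200 ∈ {PSO}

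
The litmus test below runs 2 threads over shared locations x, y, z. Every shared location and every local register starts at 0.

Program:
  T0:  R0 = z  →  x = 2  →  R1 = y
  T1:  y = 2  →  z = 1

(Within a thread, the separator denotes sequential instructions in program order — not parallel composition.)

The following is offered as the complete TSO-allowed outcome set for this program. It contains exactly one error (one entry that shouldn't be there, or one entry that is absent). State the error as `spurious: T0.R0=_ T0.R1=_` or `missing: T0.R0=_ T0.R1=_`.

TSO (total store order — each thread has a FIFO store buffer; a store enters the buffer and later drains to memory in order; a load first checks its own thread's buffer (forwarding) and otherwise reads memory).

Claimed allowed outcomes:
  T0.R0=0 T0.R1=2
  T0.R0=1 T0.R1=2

missing: T0.R0=0 T0.R1=0

outcome vector order: (T0.R0,T0.R1)
[TSO] allowed = {(0,0) (0,2) (1,2)}
TSO∖claimed = {(0,0)}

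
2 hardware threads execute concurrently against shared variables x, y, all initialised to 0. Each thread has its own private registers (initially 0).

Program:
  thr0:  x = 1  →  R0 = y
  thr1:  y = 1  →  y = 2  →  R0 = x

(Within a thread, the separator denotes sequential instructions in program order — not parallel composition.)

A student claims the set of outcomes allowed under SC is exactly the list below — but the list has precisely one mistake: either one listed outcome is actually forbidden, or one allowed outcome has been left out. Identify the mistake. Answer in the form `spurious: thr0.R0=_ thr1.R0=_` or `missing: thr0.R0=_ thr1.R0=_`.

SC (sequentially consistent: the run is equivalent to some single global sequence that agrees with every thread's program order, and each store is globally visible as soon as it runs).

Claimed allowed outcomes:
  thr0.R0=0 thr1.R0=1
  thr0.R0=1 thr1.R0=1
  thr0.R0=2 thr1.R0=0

outcome vector order: (thr0.R0,thr1.R0)
SC (4): <0 1>, <1 1>, <2 0>, <2 1>
SC∖claimed = {<2 1>}

missing: thr0.R0=2 thr1.R0=1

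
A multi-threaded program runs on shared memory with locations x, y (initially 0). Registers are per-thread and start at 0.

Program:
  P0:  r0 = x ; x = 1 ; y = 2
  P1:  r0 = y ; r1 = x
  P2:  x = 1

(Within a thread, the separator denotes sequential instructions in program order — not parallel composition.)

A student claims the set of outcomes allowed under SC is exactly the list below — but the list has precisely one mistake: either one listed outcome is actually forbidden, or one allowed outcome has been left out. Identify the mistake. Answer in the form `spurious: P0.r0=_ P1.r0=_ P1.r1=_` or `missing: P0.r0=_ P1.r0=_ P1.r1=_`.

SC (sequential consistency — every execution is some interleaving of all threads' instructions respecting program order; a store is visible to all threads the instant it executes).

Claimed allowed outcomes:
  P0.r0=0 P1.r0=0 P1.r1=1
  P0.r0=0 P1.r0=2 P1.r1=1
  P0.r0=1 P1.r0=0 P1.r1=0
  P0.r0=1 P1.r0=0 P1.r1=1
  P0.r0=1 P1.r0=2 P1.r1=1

outcome vector order: (P0.r0,P1.r0,P1.r1)
under SC → <0 0 0>, <0 0 1>, <0 2 1>, <1 0 0>, <1 0 1>, <1 2 1>
SC∖claimed = {<0 0 0>}

missing: P0.r0=0 P1.r0=0 P1.r1=0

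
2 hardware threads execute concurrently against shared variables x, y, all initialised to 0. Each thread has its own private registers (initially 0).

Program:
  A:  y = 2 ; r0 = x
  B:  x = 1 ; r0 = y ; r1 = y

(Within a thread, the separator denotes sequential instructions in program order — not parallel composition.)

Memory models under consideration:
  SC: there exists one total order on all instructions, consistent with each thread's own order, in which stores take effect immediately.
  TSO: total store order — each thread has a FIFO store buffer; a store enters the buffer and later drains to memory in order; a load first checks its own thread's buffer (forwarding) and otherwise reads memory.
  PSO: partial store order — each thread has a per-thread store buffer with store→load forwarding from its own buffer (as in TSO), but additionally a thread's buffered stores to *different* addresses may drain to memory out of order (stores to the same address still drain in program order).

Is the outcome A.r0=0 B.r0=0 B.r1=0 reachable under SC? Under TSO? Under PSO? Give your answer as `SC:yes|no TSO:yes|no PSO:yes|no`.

SC:no TSO:yes PSO:yes

outcome vector order: (A.r0,B.r0,B.r1)
[SC] allowed = {022, 100, 102, 122}
[TSO] allowed = {000, 002, 022, 100, 102, 122}
[PSO] allowed = {000, 002, 022, 100, 102, 122}
target 000 ∈ {TSO,PSO}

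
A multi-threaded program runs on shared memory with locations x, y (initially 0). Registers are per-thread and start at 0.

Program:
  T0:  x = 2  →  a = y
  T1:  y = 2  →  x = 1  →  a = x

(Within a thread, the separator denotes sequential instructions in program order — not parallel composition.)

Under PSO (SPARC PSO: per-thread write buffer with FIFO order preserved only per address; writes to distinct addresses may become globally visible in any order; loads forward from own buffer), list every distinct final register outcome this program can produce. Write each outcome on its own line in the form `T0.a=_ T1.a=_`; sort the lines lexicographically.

T0.a=0 T1.a=1
T0.a=0 T1.a=2
T0.a=2 T1.a=1
T0.a=2 T1.a=2

outcome vector order: (T0.a,T1.a)
|PSO outcomes| = 4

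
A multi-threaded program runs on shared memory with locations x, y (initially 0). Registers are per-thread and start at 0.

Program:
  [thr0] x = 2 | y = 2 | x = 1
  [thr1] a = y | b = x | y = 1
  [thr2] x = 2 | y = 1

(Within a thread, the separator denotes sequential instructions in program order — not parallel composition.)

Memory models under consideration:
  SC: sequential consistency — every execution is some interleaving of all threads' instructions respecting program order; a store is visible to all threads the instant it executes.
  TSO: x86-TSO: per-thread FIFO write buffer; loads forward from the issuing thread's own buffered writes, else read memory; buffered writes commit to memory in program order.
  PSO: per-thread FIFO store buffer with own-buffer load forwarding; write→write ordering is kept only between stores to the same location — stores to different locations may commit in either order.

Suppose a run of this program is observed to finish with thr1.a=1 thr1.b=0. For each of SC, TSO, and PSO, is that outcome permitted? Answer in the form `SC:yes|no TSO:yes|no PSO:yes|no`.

SC:no TSO:no PSO:yes

outcome vector order: (thr1.a,thr1.b)
under SC → <0 0>, <0 1>, <0 2>, <1 1>, <1 2>, <2 1>, <2 2>
under TSO → <0 0>, <0 1>, <0 2>, <1 1>, <1 2>, <2 1>, <2 2>
under PSO → <0 0>, <0 1>, <0 2>, <1 0>, <1 1>, <1 2>, <2 0>, <2 1>, <2 2>
target <1 0> ∈ {PSO}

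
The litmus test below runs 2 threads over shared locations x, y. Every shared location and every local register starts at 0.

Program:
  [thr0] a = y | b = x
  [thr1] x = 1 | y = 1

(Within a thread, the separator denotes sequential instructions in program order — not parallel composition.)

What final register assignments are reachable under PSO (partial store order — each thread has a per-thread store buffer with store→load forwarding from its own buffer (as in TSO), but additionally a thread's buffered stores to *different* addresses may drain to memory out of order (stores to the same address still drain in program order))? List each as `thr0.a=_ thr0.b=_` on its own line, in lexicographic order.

thr0.a=0 thr0.b=0
thr0.a=0 thr0.b=1
thr0.a=1 thr0.b=0
thr0.a=1 thr0.b=1

outcome vector order: (thr0.a,thr0.b)
|PSO outcomes| = 4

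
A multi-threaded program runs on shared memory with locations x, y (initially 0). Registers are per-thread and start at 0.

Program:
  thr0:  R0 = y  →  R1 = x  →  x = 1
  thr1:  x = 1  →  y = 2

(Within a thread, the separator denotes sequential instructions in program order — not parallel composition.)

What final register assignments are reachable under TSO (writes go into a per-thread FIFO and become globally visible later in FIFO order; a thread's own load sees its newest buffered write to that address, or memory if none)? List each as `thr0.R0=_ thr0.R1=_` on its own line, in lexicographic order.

outcome vector order: (thr0.R0,thr0.R1)
|TSO outcomes| = 3

thr0.R0=0 thr0.R1=0
thr0.R0=0 thr0.R1=1
thr0.R0=2 thr0.R1=1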